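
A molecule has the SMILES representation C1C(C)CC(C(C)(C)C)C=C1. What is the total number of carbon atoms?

11

Atom tally by fragment:
  cyclohexene ring core → C:6 H:10
  (− 2 ring H displaced by substituents)
  + CH3 → C:1 H:3
  + C(CH3)3 → C:4 H:9
Element totals:
  C: 11
  H: 20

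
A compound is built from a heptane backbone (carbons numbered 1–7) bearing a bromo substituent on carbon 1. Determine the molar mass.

179.10 g/mol

Atom tally by fragment:
  BrCH2 → C:1 H:2 Br:1
  CH2 → C:1 H:2
  CH2 → C:1 H:2
  CH2 → C:1 H:2
  CH2 → C:1 H:2
  CH2 → C:1 H:2
  CH3 → C:1 H:3
Element totals:
  C: 7
  H: 15
  Br: 1
Molecular formula: C7H15Br.
  M = 7(12.011) + 15(1.008) + 79.904
    = 84.077 + 15.120 + 79.904 = 179.101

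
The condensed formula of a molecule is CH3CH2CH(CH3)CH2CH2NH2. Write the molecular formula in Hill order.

C6H15N

Atom tally by fragment:
  CH3 → C:1 H:3
  CH2 → C:1 H:2
  CH(CH3) → C:2 H:4
  CH2 → C:1 H:2
  CH2NH2 → C:1 H:4 N:1
Element totals:
  C: 6
  H: 15
  N: 1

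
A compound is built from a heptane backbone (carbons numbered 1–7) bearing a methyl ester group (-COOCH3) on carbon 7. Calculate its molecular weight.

Atom tally by fragment:
  CH3 → C:1 H:3
  CH2 → C:1 H:2
  CH2 → C:1 H:2
  CH2 → C:1 H:2
  CH2 → C:1 H:2
  CH2 → C:1 H:2
  CH2COOCH3 → C:3 H:5 O:2
Element totals:
  C: 9
  H: 18
  O: 2
Molecular formula: C9H18O2.
  M = 9(12.011) + 18(1.008) + 2(15.999)
    = 108.099 + 18.144 + 31.998 = 158.241

158.24 g/mol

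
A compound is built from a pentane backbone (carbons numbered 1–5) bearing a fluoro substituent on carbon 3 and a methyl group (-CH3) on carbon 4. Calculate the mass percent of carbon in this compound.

Atom tally by fragment:
  CH3 → C:1 H:3
  CH2 → C:1 H:2
  CH(F) → C:1 H:1 F:1
  CH(CH3) → C:2 H:4
  CH3 → C:1 H:3
Element totals:
  C: 6
  H: 13
  F: 1
Molecular formula: C6H13F.
Molar mass = 104.168 g/mol.
Mass from C: 6 × 12.011 = 72.066 g/mol.
%C = 72.066 / 104.168 × 100 = 69.18%.

69.18%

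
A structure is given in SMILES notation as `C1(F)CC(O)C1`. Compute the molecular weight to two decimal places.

90.10 g/mol

Atom tally by fragment:
  cyclobutane ring core → C:4 H:8
  (− 2 ring H displaced by substituents)
  + F → F:1
  + OH → O:1 H:1
Element totals:
  C: 4
  H: 7
  F: 1
  O: 1
Molecular formula: C4H7FO.
  M = 4(12.011) + 7(1.008) + 18.998 + 15.999
    = 48.044 + 7.056 + 18.998 + 15.999 = 90.097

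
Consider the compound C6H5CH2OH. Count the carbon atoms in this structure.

Atom tally by fragment:
  benzene ring core → C:6 H:6
  (− 1 ring H displaced by substituents)
  + CH2OH → C:1 H:3 O:1
Element totals:
  C: 7
  H: 8
  O: 1

7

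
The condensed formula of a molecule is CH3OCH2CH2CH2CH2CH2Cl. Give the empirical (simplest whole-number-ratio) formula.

Atom tally by fragment:
  CH3OCH2 → C:2 H:5 O:1
  CH2 → C:1 H:2
  CH2 → C:1 H:2
  CH2 → C:1 H:2
  CH2Cl → C:1 H:2 Cl:1
Element totals:
  C: 6
  H: 13
  Cl: 1
  O: 1
Molecular formula: C6H13ClO.
gcd of subscripts (6, 1, 13, 1) = 1, so the empirical formula equals the molecular formula.

C6H13ClO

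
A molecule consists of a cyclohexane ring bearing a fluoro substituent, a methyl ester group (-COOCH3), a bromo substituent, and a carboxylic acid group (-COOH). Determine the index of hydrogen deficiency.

3

Atom tally by fragment:
  cyclohexane ring core → C:6 H:12
  (− 4 ring H displaced by substituents)
  + F → F:1
  + COOCH3 → C:2 H:3 O:2
  + Br → Br:1
  + COOH → C:1 H:1 O:2
Element totals:
  C: 9
  H: 12
  Br: 1
  F: 1
  O: 4
Molecular formula: C9H12BrFO4.
DoU = (2C + 2 + N − H − X) / 2 = (2·9 + 2 + 0 − 12 − 2) / 2 = 3.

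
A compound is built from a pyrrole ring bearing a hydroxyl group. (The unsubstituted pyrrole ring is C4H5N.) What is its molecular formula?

Atom tally by fragment:
  pyrrole ring core → C:4 H:5 N:1
  (− 1 ring H displaced by substituents)
  + OH → O:1 H:1
Element totals:
  C: 4
  H: 5
  N: 1
  O: 1

C4H5NO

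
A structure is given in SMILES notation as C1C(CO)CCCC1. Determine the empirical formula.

Atom tally by fragment:
  cyclohexane ring core → C:6 H:12
  (− 1 ring H displaced by substituents)
  + CH2OH → C:1 H:3 O:1
Element totals:
  C: 7
  H: 14
  O: 1
Molecular formula: C7H14O.
gcd of subscripts (7, 14, 1) = 1, so the empirical formula equals the molecular formula.

C7H14O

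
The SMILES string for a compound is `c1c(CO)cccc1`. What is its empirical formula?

C7H8O

Atom tally by fragment:
  benzene ring core → C:6 H:6
  (− 1 ring H displaced by substituents)
  + CH2OH → C:1 H:3 O:1
Element totals:
  C: 7
  H: 8
  O: 1
Molecular formula: C7H8O.
gcd of subscripts (7, 8, 1) = 1, so the empirical formula equals the molecular formula.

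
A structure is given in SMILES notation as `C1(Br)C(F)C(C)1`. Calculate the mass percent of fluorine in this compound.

Atom tally by fragment:
  cyclopropane ring core → C:3 H:6
  (− 3 ring H displaced by substituents)
  + Br → Br:1
  + F → F:1
  + CH3 → C:1 H:3
Element totals:
  C: 4
  H: 6
  Br: 1
  F: 1
Molecular formula: C4H6BrF.
Molar mass = 152.994 g/mol.
Mass from F: 1 × 18.998 = 18.998 g/mol.
%F = 18.998 / 152.994 × 100 = 12.42%.

12.42%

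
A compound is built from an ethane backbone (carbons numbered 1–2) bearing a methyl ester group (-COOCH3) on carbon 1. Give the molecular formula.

C4H8O2

Atom tally by fragment:
  CH3OOCCH2 → C:3 H:5 O:2
  CH3 → C:1 H:3
Element totals:
  C: 4
  H: 8
  O: 2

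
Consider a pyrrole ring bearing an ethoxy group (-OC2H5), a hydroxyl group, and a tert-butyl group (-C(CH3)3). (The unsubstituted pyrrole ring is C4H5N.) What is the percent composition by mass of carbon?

Atom tally by fragment:
  pyrrole ring core → C:4 H:5 N:1
  (− 3 ring H displaced by substituents)
  + OC2H5 → C:2 H:5 O:1
  + OH → O:1 H:1
  + C(CH3)3 → C:4 H:9
Element totals:
  C: 10
  H: 17
  N: 1
  O: 2
Molecular formula: C10H17NO2.
Molar mass = 183.251 g/mol.
Mass from C: 10 × 12.011 = 120.110 g/mol.
%C = 120.110 / 183.251 × 100 = 65.54%.

65.54%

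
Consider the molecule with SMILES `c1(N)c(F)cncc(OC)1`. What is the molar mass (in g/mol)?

Atom tally by fragment:
  pyridine ring core → C:5 H:5 N:1
  (− 3 ring H displaced by substituents)
  + NH2 → N:1 H:2
  + F → F:1
  + OCH3 → C:1 H:3 O:1
Element totals:
  C: 6
  H: 7
  F: 1
  N: 2
  O: 1
Molecular formula: C6H7FN2O.
  M = 6(12.011) + 7(1.008) + 18.998 + 2(14.007) + 15.999
    = 72.066 + 7.056 + 18.998 + 28.014 + 15.999 = 142.133

142.13 g/mol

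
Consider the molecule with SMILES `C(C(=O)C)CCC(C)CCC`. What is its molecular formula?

C10H20O

Atom tally by fragment:
  CH3COCH2 → C:3 H:5 O:1
  CH2 → C:1 H:2
  CH2 → C:1 H:2
  CH(CH3) → C:2 H:4
  CH2 → C:1 H:2
  CH2 → C:1 H:2
  CH3 → C:1 H:3
Element totals:
  C: 10
  H: 20
  O: 1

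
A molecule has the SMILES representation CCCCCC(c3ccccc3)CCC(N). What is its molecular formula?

Atom tally by fragment:
  CH3 → C:1 H:3
  CH2 → C:1 H:2
  CH2 → C:1 H:2
  CH2 → C:1 H:2
  CH2 → C:1 H:2
  CH(C6H5) → C:7 H:6
  CH2 → C:1 H:2
  CH2 → C:1 H:2
  CH2NH2 → C:1 H:4 N:1
Element totals:
  C: 15
  H: 25
  N: 1

C15H25N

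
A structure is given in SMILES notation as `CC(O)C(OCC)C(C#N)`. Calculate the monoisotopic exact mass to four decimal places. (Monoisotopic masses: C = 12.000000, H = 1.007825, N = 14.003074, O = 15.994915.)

Atom tally by fragment:
  CH3 → C:1 H:3
  CH(OH) → C:1 H:2 O:1
  CH(OC2H5) → C:3 H:6 O:1
  CH2CN → C:2 H:2 N:1
Element totals:
  C: 7
  H: 13
  N: 1
  O: 2
Molecular formula: C7H13NO2.
  M = 7(12.0) + 13(1.007825) + 14.003074 + 2(15.994915)
    = 84.000000 + 13.101725 + 14.003074 + 31.989830 = 143.094629

143.0946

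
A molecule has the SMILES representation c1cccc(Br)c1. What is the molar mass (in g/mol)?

Atom tally by fragment:
  benzene ring core → C:6 H:6
  (− 1 ring H displaced by substituents)
  + Br → Br:1
Element totals:
  C: 6
  H: 5
  Br: 1
Molecular formula: C6H5Br.
  M = 6(12.011) + 5(1.008) + 79.904
    = 72.066 + 5.040 + 79.904 = 157.010

157.01 g/mol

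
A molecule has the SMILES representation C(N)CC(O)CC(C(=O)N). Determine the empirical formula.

C3H7NO

Atom tally by fragment:
  H2NCH2 → C:1 H:4 N:1
  CH2 → C:1 H:2
  CH(OH) → C:1 H:2 O:1
  CH2 → C:1 H:2
  CH2CONH2 → C:2 H:4 O:1 N:1
Element totals:
  C: 6
  H: 14
  N: 2
  O: 2
Molecular formula: C6H14N2O2.
gcd of subscripts = 2; dividing each by 2:
  C: 6/2 = 3
  H: 14/2 = 7
  N: 2/2 = 1
  O: 2/2 = 1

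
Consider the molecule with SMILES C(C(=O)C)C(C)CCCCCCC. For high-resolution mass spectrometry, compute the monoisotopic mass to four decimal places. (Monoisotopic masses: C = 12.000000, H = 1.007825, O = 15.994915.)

Atom tally by fragment:
  CH3COCH2 → C:3 H:5 O:1
  CH(CH3) → C:2 H:4
  CH2 → C:1 H:2
  CH2 → C:1 H:2
  CH2 → C:1 H:2
  CH2 → C:1 H:2
  CH2 → C:1 H:2
  CH2 → C:1 H:2
  CH3 → C:1 H:3
Element totals:
  C: 12
  H: 24
  O: 1
Molecular formula: C12H24O.
  M = 12(12.0) + 24(1.007825) + 15.994915
    = 144.000000 + 24.187800 + 15.994915 = 184.182715

184.1827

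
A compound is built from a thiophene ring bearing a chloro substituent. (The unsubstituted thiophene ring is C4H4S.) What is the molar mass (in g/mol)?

118.58 g/mol

Atom tally by fragment:
  thiophene ring core → C:4 H:4 S:1
  (− 1 ring H displaced by substituents)
  + Cl → Cl:1
Element totals:
  C: 4
  H: 3
  Cl: 1
  S: 1
Molecular formula: C4H3ClS.
  M = 4(12.011) + 3(1.008) + 35.45 + 32.06
    = 48.044 + 3.024 + 35.450 + 32.060 = 118.578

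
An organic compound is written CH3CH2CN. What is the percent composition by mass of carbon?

65.42%

Element totals:
  C: 3
  H: 5
  N: 1
Molecular formula: C3H5N.
Molar mass = 55.080 g/mol.
Mass from C: 3 × 12.011 = 36.033 g/mol.
%C = 36.033 / 55.080 × 100 = 65.42%.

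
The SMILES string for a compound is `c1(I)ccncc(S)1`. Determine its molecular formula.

Atom tally by fragment:
  pyridine ring core → C:5 H:5 N:1
  (− 2 ring H displaced by substituents)
  + I → I:1
  + SH → S:1 H:1
Element totals:
  C: 5
  H: 4
  I: 1
  N: 1
  S: 1

C5H4INS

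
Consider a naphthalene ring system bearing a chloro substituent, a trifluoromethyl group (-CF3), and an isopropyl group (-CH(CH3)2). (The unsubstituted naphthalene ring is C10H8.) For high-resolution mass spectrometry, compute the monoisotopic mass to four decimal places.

Atom tally by fragment:
  naphthalene ring system core → C:10 H:8
  (− 3 ring H displaced by substituents)
  + Cl → Cl:1
  + CF3 → C:1 F:3
  + CH(CH3)2 → C:3 H:7
Element totals:
  C: 14
  H: 12
  Cl: 1
  F: 3
Molecular formula: C14H12ClF3.
  M = 14(12.0) + 12(1.007825) + 34.968853 + 3(18.998403)
    = 168.000000 + 12.093900 + 34.968853 + 56.995209 = 272.057962

272.0580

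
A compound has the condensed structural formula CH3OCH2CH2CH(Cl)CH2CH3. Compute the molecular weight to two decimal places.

136.62 g/mol

Element totals:
  C: 6
  H: 13
  Cl: 1
  O: 1
Molecular formula: C6H13ClO.
  M = 6(12.011) + 13(1.008) + 35.45 + 15.999
    = 72.066 + 13.104 + 35.450 + 15.999 = 136.619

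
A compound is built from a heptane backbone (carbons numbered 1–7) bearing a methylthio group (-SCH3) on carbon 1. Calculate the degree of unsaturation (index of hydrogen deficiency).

0

Atom tally by fragment:
  CH3SCH2 → C:2 H:5 S:1
  CH2 → C:1 H:2
  CH2 → C:1 H:2
  CH2 → C:1 H:2
  CH2 → C:1 H:2
  CH2 → C:1 H:2
  CH3 → C:1 H:3
Element totals:
  C: 8
  H: 18
  S: 1
Molecular formula: C8H18S.
DoU = (2C + 2 + N − H − X) / 2 = (2·8 + 2 + 0 − 18 − 0) / 2 = 0.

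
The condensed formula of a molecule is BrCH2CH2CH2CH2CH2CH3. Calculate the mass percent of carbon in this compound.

43.66%

Atom tally by fragment:
  BrCH2 → C:1 H:2 Br:1
  CH2 → C:1 H:2
  CH2 → C:1 H:2
  CH2 → C:1 H:2
  CH2 → C:1 H:2
  CH3 → C:1 H:3
Element totals:
  C: 6
  H: 13
  Br: 1
Molecular formula: C6H13Br.
Molar mass = 165.074 g/mol.
Mass from C: 6 × 12.011 = 72.066 g/mol.
%C = 72.066 / 165.074 × 100 = 43.66%.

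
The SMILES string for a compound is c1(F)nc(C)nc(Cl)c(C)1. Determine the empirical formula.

Atom tally by fragment:
  pyrimidine ring core → C:4 H:4 N:2
  (− 4 ring H displaced by substituents)
  + F → F:1
  + CH3 → C:1 H:3
  + Cl → Cl:1
  + CH3 → C:1 H:3
Element totals:
  C: 6
  H: 6
  Cl: 1
  F: 1
  N: 2
Molecular formula: C6H6ClFN2.
gcd of subscripts (6, 1, 1, 6, 2) = 1, so the empirical formula equals the molecular formula.

C6H6ClFN2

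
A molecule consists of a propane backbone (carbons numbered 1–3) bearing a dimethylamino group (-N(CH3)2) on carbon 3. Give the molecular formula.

C5H13N

Atom tally by fragment:
  CH3 → C:1 H:3
  CH2 → C:1 H:2
  CH2N(CH3)2 → C:3 H:8 N:1
Element totals:
  C: 5
  H: 13
  N: 1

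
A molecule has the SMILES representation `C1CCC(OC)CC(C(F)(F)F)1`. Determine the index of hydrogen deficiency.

1

Atom tally by fragment:
  cyclohexane ring core → C:6 H:12
  (− 2 ring H displaced by substituents)
  + OCH3 → C:1 H:3 O:1
  + CF3 → C:1 F:3
Element totals:
  C: 8
  H: 13
  F: 3
  O: 1
Molecular formula: C8H13F3O.
DoU = (2C + 2 + N − H − X) / 2 = (2·8 + 2 + 0 − 13 − 3) / 2 = 1.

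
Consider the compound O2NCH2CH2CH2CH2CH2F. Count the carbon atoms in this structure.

5

Atom tally by fragment:
  O2NCH2 → C:1 H:2 N:1 O:2
  CH2 → C:1 H:2
  CH2 → C:1 H:2
  CH2 → C:1 H:2
  CH2F → C:1 H:2 F:1
Element totals:
  C: 5
  H: 10
  F: 1
  N: 1
  O: 2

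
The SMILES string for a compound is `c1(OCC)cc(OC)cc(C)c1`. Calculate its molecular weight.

166.22 g/mol

Atom tally by fragment:
  benzene ring core → C:6 H:6
  (− 3 ring H displaced by substituents)
  + OC2H5 → C:2 H:5 O:1
  + OCH3 → C:1 H:3 O:1
  + CH3 → C:1 H:3
Element totals:
  C: 10
  H: 14
  O: 2
Molecular formula: C10H14O2.
  M = 10(12.011) + 14(1.008) + 2(15.999)
    = 120.110 + 14.112 + 31.998 = 166.220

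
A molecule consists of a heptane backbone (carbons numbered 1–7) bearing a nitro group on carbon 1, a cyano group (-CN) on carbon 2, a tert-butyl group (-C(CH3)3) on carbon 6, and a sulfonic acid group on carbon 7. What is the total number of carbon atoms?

12

Atom tally by fragment:
  O2NCH2 → C:1 H:2 N:1 O:2
  CH(CN) → C:2 H:1 N:1
  CH2 → C:1 H:2
  CH2 → C:1 H:2
  CH2 → C:1 H:2
  CH(C(CH3)3) → C:5 H:10
  CH2SO3H → C:1 H:3 S:1 O:3
Element totals:
  C: 12
  H: 22
  N: 2
  O: 5
  S: 1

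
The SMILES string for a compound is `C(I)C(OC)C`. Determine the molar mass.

200.02 g/mol

Atom tally by fragment:
  ICH2 → C:1 H:2 I:1
  CH(OCH3) → C:2 H:4 O:1
  CH3 → C:1 H:3
Element totals:
  C: 4
  H: 9
  I: 1
  O: 1
Molecular formula: C4H9IO.
  M = 4(12.011) + 9(1.008) + 126.904 + 15.999
    = 48.044 + 9.072 + 126.904 + 15.999 = 200.019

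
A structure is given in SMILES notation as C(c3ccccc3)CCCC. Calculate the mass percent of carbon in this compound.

89.12%

Atom tally by fragment:
  C6H5CH2 → C:7 H:7
  CH2 → C:1 H:2
  CH2 → C:1 H:2
  CH2 → C:1 H:2
  CH3 → C:1 H:3
Element totals:
  C: 11
  H: 16
Molecular formula: C11H16.
Molar mass = 148.249 g/mol.
Mass from C: 11 × 12.011 = 132.121 g/mol.
%C = 132.121 / 148.249 × 100 = 89.12%.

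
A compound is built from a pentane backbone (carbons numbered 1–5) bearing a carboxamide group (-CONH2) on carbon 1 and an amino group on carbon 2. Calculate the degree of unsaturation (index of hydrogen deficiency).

1

Atom tally by fragment:
  H2NOCCH2 → C:2 H:4 O:1 N:1
  CH(NH2) → C:1 H:3 N:1
  CH2 → C:1 H:2
  CH2 → C:1 H:2
  CH3 → C:1 H:3
Element totals:
  C: 6
  H: 14
  N: 2
  O: 1
Molecular formula: C6H14N2O.
DoU = (2C + 2 + N − H − X) / 2 = (2·6 + 2 + 2 − 14 − 0) / 2 = 1.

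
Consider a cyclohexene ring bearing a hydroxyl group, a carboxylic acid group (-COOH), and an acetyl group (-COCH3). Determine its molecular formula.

C9H12O4

Atom tally by fragment:
  cyclohexene ring core → C:6 H:10
  (− 3 ring H displaced by substituents)
  + OH → O:1 H:1
  + COOH → C:1 H:1 O:2
  + COCH3 → C:2 H:3 O:1
Element totals:
  C: 9
  H: 12
  O: 4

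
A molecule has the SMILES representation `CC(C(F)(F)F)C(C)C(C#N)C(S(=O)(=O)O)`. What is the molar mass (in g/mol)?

Atom tally by fragment:
  CH3 → C:1 H:3
  CH(CF3) → C:2 H:1 F:3
  CH(CH3) → C:2 H:4
  CH(CN) → C:2 H:1 N:1
  CH2SO3H → C:1 H:3 S:1 O:3
Element totals:
  C: 8
  H: 12
  F: 3
  N: 1
  O: 3
  S: 1
Molecular formula: C8H12F3NO3S.
  M = 8(12.011) + 12(1.008) + 3(18.998) + 14.007 + 3(15.999) + 32.06
    = 96.088 + 12.096 + 56.994 + 14.007 + 47.997 + 32.060 = 259.242

259.24 g/mol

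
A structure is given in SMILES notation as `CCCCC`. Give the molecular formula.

Atom tally by fragment:
  CH3 → C:1 H:3
  CH2 → C:1 H:2
  CH2 → C:1 H:2
  CH2 → C:1 H:2
  CH3 → C:1 H:3
Element totals:
  C: 5
  H: 12

C5H12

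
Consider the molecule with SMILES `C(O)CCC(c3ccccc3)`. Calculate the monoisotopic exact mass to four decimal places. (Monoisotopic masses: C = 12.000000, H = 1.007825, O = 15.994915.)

150.1045

Atom tally by fragment:
  HOCH2 → C:1 H:3 O:1
  CH2 → C:1 H:2
  CH2 → C:1 H:2
  CH2C6H5 → C:7 H:7
Element totals:
  C: 10
  H: 14
  O: 1
Molecular formula: C10H14O.
  M = 10(12.0) + 14(1.007825) + 15.994915
    = 120.000000 + 14.109550 + 15.994915 = 150.104465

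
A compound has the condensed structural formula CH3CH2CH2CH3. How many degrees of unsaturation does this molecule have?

Atom tally by fragment:
  CH3 → C:1 H:3
  CH2 → C:1 H:2
  CH2 → C:1 H:2
  CH3 → C:1 H:3
Element totals:
  C: 4
  H: 10
Molecular formula: C4H10.
DoU = (2C + 2 + N − H − X) / 2 = (2·4 + 2 + 0 − 10 − 0) / 2 = 0.

0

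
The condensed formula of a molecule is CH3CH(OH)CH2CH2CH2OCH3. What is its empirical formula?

Atom tally by fragment:
  CH3 → C:1 H:3
  CH(OH) → C:1 H:2 O:1
  CH2 → C:1 H:2
  CH2 → C:1 H:2
  CH2OCH3 → C:2 H:5 O:1
Element totals:
  C: 6
  H: 14
  O: 2
Molecular formula: C6H14O2.
gcd of subscripts = 2; dividing each by 2:
  C: 6/2 = 3
  H: 14/2 = 7
  O: 2/2 = 1

C3H7O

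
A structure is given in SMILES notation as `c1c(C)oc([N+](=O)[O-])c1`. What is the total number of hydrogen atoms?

5

Atom tally by fragment:
  furan ring core → C:4 H:4 O:1
  (− 2 ring H displaced by substituents)
  + CH3 → C:1 H:3
  + NO2 → N:1 O:2
Element totals:
  C: 5
  H: 5
  N: 1
  O: 3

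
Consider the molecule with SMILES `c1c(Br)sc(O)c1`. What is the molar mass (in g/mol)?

Atom tally by fragment:
  thiophene ring core → C:4 H:4 S:1
  (− 2 ring H displaced by substituents)
  + Br → Br:1
  + OH → O:1 H:1
Element totals:
  C: 4
  H: 3
  Br: 1
  O: 1
  S: 1
Molecular formula: C4H3BrOS.
  M = 4(12.011) + 3(1.008) + 79.904 + 15.999 + 32.06
    = 48.044 + 3.024 + 79.904 + 15.999 + 32.060 = 179.031

179.03 g/mol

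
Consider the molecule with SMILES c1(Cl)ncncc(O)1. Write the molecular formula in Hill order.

Atom tally by fragment:
  pyrimidine ring core → C:4 H:4 N:2
  (− 2 ring H displaced by substituents)
  + Cl → Cl:1
  + OH → O:1 H:1
Element totals:
  C: 4
  H: 3
  Cl: 1
  N: 2
  O: 1

C4H3ClN2O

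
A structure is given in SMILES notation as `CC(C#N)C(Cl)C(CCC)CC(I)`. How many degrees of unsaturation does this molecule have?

2

Atom tally by fragment:
  CH3 → C:1 H:3
  CH(CN) → C:2 H:1 N:1
  CH(Cl) → C:1 H:1 Cl:1
  CH(CH2CH2CH3) → C:4 H:8
  CH2 → C:1 H:2
  CH2I → C:1 H:2 I:1
Element totals:
  C: 10
  H: 17
  Cl: 1
  I: 1
  N: 1
Molecular formula: C10H17ClIN.
DoU = (2C + 2 + N − H − X) / 2 = (2·10 + 2 + 1 − 17 − 2) / 2 = 2.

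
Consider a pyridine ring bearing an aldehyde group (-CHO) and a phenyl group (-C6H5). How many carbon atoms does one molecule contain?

Atom tally by fragment:
  pyridine ring core → C:5 H:5 N:1
  (− 2 ring H displaced by substituents)
  + CHO → C:1 H:1 O:1
  + C6H5 → C:6 H:5
Element totals:
  C: 12
  H: 9
  N: 1
  O: 1

12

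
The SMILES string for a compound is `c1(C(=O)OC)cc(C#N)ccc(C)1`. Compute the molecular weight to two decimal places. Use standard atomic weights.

175.19 g/mol

Atom tally by fragment:
  benzene ring core → C:6 H:6
  (− 3 ring H displaced by substituents)
  + COOCH3 → C:2 H:3 O:2
  + CN → C:1 N:1
  + CH3 → C:1 H:3
Element totals:
  C: 10
  H: 9
  N: 1
  O: 2
Molecular formula: C10H9NO2.
  M = 10(12.011) + 9(1.008) + 14.007 + 2(15.999)
    = 120.110 + 9.072 + 14.007 + 31.998 = 175.187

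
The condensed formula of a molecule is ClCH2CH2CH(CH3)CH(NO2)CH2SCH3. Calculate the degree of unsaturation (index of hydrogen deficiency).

Atom tally by fragment:
  ClCH2 → C:1 H:2 Cl:1
  CH2 → C:1 H:2
  CH(CH3) → C:2 H:4
  CH(NO2) → C:1 H:1 N:1 O:2
  CH2SCH3 → C:2 H:5 S:1
Element totals:
  C: 7
  H: 14
  Cl: 1
  N: 1
  O: 2
  S: 1
Molecular formula: C7H14ClNO2S.
DoU = (2C + 2 + N − H − X) / 2 = (2·7 + 2 + 1 − 14 − 1) / 2 = 1.

1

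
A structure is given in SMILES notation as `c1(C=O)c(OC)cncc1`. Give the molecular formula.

C7H7NO2

Atom tally by fragment:
  pyridine ring core → C:5 H:5 N:1
  (− 2 ring H displaced by substituents)
  + CHO → C:1 H:1 O:1
  + OCH3 → C:1 H:3 O:1
Element totals:
  C: 7
  H: 7
  N: 1
  O: 2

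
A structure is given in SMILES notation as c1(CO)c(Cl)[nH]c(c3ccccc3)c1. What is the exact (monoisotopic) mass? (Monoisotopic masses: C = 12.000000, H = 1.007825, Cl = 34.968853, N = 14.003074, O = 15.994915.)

Atom tally by fragment:
  pyrrole ring core → C:4 H:5 N:1
  (− 3 ring H displaced by substituents)
  + CH2OH → C:1 H:3 O:1
  + Cl → Cl:1
  + C6H5 → C:6 H:5
Element totals:
  C: 11
  H: 10
  Cl: 1
  N: 1
  O: 1
Molecular formula: C11H10ClNO.
  M = 11(12.0) + 10(1.007825) + 34.968853 + 14.003074 + 15.994915
    = 132.000000 + 10.078250 + 34.968853 + 14.003074 + 15.994915 = 207.045092

207.0451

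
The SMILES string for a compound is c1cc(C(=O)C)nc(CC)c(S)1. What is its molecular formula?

Atom tally by fragment:
  pyridine ring core → C:5 H:5 N:1
  (− 3 ring H displaced by substituents)
  + COCH3 → C:2 H:3 O:1
  + C2H5 → C:2 H:5
  + SH → S:1 H:1
Element totals:
  C: 9
  H: 11
  N: 1
  O: 1
  S: 1

C9H11NOS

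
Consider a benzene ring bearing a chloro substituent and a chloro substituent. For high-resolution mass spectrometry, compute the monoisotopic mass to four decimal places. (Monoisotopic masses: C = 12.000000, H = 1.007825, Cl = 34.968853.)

145.9690

Atom tally by fragment:
  benzene ring core → C:6 H:6
  (− 2 ring H displaced by substituents)
  + Cl → Cl:1
  + Cl → Cl:1
Element totals:
  C: 6
  H: 4
  Cl: 2
Molecular formula: C6H4Cl2.
  M = 6(12.0) + 4(1.007825) + 2(34.968853)
    = 72.000000 + 4.031300 + 69.937706 = 145.969006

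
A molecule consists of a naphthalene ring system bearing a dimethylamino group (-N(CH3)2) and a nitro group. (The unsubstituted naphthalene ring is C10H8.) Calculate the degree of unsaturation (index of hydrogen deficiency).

8

Atom tally by fragment:
  naphthalene ring system core → C:10 H:8
  (− 2 ring H displaced by substituents)
  + N(CH3)2 → N:1 C:2 H:6
  + NO2 → N:1 O:2
Element totals:
  C: 12
  H: 12
  N: 2
  O: 2
Molecular formula: C12H12N2O2.
DoU = (2C + 2 + N − H − X) / 2 = (2·12 + 2 + 2 − 12 − 0) / 2 = 8.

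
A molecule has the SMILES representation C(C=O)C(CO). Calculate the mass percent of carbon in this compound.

54.53%

Atom tally by fragment:
  OHCCH2 → C:2 H:3 O:1
  CH2CH2OH → C:2 H:5 O:1
Element totals:
  C: 4
  H: 8
  O: 2
Molecular formula: C4H8O2.
Molar mass = 88.106 g/mol.
Mass from C: 4 × 12.011 = 48.044 g/mol.
%C = 48.044 / 88.106 × 100 = 54.53%.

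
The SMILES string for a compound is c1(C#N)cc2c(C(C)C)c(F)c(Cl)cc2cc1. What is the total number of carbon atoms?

14

Atom tally by fragment:
  naphthalene ring system core → C:10 H:8
  (− 4 ring H displaced by substituents)
  + CN → C:1 N:1
  + CH(CH3)2 → C:3 H:7
  + F → F:1
  + Cl → Cl:1
Element totals:
  C: 14
  H: 11
  Cl: 1
  F: 1
  N: 1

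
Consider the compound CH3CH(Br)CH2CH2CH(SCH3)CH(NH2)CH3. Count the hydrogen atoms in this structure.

18

Element totals:
  C: 8
  H: 18
  Br: 1
  N: 1
  S: 1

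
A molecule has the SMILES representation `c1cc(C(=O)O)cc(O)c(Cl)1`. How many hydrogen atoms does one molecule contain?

Atom tally by fragment:
  benzene ring core → C:6 H:6
  (− 3 ring H displaced by substituents)
  + COOH → C:1 H:1 O:2
  + OH → O:1 H:1
  + Cl → Cl:1
Element totals:
  C: 7
  H: 5
  Cl: 1
  O: 3

5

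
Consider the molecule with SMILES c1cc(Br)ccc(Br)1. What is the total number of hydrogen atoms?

4

Atom tally by fragment:
  benzene ring core → C:6 H:6
  (− 2 ring H displaced by substituents)
  + Br → Br:1
  + Br → Br:1
Element totals:
  C: 6
  H: 4
  Br: 2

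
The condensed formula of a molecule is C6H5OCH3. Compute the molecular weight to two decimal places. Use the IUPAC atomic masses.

Atom tally by fragment:
  benzene ring core → C:6 H:6
  (− 1 ring H displaced by substituents)
  + OCH3 → C:1 H:3 O:1
Element totals:
  C: 7
  H: 8
  O: 1
Molecular formula: C7H8O.
  M = 7(12.011) + 8(1.008) + 15.999
    = 84.077 + 8.064 + 15.999 = 108.140

108.14 g/mol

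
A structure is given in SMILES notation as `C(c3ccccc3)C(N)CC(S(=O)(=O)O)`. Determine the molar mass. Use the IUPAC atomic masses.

Atom tally by fragment:
  C6H5CH2 → C:7 H:7
  CH(NH2) → C:1 H:3 N:1
  CH2 → C:1 H:2
  CH2SO3H → C:1 H:3 S:1 O:3
Element totals:
  C: 10
  H: 15
  N: 1
  O: 3
  S: 1
Molecular formula: C10H15NO3S.
  M = 10(12.011) + 15(1.008) + 14.007 + 3(15.999) + 32.06
    = 120.110 + 15.120 + 14.007 + 47.997 + 32.060 = 229.294

229.29 g/mol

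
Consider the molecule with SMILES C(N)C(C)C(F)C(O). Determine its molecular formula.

C5H12FNO

Atom tally by fragment:
  H2NCH2 → C:1 H:4 N:1
  CH(CH3) → C:2 H:4
  CH(F) → C:1 H:1 F:1
  CH2OH → C:1 H:3 O:1
Element totals:
  C: 5
  H: 12
  F: 1
  N: 1
  O: 1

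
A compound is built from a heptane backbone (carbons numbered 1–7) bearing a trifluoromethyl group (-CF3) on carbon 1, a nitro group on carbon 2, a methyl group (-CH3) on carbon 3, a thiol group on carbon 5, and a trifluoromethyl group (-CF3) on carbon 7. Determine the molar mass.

Atom tally by fragment:
  F3CCH2 → C:2 H:2 F:3
  CH(NO2) → C:1 H:1 N:1 O:2
  CH(CH3) → C:2 H:4
  CH2 → C:1 H:2
  CH(SH) → C:1 H:2 S:1
  CH2 → C:1 H:2
  CH2CF3 → C:2 H:2 F:3
Element totals:
  C: 10
  H: 15
  F: 6
  N: 1
  O: 2
  S: 1
Molecular formula: C10H15F6NO2S.
  M = 10(12.011) + 15(1.008) + 6(18.998) + 14.007 + 2(15.999) + 32.06
    = 120.110 + 15.120 + 113.988 + 14.007 + 31.998 + 32.060 = 327.283

327.28 g/mol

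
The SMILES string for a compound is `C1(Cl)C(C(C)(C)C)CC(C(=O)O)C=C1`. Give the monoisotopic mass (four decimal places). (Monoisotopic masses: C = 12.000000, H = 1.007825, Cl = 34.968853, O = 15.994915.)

216.0917

Atom tally by fragment:
  cyclohexene ring core → C:6 H:10
  (− 3 ring H displaced by substituents)
  + Cl → Cl:1
  + C(CH3)3 → C:4 H:9
  + COOH → C:1 H:1 O:2
Element totals:
  C: 11
  H: 17
  Cl: 1
  O: 2
Molecular formula: C11H17ClO2.
  M = 11(12.0) + 17(1.007825) + 34.968853 + 2(15.994915)
    = 132.000000 + 17.133025 + 34.968853 + 31.989830 = 216.091708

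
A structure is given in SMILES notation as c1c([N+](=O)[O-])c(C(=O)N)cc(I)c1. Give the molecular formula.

Atom tally by fragment:
  benzene ring core → C:6 H:6
  (− 3 ring H displaced by substituents)
  + NO2 → N:1 O:2
  + CONH2 → C:1 H:2 O:1 N:1
  + I → I:1
Element totals:
  C: 7
  H: 5
  I: 1
  N: 2
  O: 3

C7H5IN2O3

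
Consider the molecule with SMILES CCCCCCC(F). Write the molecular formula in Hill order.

Atom tally by fragment:
  CH3 → C:1 H:3
  CH2 → C:1 H:2
  CH2 → C:1 H:2
  CH2 → C:1 H:2
  CH2 → C:1 H:2
  CH2 → C:1 H:2
  CH2F → C:1 H:2 F:1
Element totals:
  C: 7
  H: 15
  F: 1

C7H15F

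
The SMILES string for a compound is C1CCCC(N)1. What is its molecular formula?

C5H11N

Atom tally by fragment:
  cyclopentane ring core → C:5 H:10
  (− 1 ring H displaced by substituents)
  + NH2 → N:1 H:2
Element totals:
  C: 5
  H: 11
  N: 1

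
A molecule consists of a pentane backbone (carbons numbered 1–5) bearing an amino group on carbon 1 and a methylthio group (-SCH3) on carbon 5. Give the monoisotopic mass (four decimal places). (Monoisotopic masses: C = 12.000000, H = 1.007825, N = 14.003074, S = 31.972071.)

133.0925

Atom tally by fragment:
  H2NCH2 → C:1 H:4 N:1
  CH2 → C:1 H:2
  CH2 → C:1 H:2
  CH2 → C:1 H:2
  CH2SCH3 → C:2 H:5 S:1
Element totals:
  C: 6
  H: 15
  N: 1
  S: 1
Molecular formula: C6H15NS.
  M = 6(12.0) + 15(1.007825) + 14.003074 + 31.972071
    = 72.000000 + 15.117375 + 14.003074 + 31.972071 = 133.092520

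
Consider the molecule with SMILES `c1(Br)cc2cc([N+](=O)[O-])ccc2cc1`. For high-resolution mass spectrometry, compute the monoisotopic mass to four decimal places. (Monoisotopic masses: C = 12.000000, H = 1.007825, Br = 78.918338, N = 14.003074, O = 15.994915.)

Atom tally by fragment:
  naphthalene ring system core → C:10 H:8
  (− 2 ring H displaced by substituents)
  + Br → Br:1
  + NO2 → N:1 O:2
Element totals:
  C: 10
  H: 6
  Br: 1
  N: 1
  O: 2
Molecular formula: C10H6BrNO2.
  M = 10(12.0) + 6(1.007825) + 78.918338 + 14.003074 + 2(15.994915)
    = 120.000000 + 6.046950 + 78.918338 + 14.003074 + 31.989830 = 250.958192

250.9582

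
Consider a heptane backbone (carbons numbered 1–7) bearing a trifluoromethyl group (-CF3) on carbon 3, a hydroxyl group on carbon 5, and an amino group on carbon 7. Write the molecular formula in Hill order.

C8H16F3NO

Atom tally by fragment:
  CH3 → C:1 H:3
  CH2 → C:1 H:2
  CH(CF3) → C:2 H:1 F:3
  CH2 → C:1 H:2
  CH(OH) → C:1 H:2 O:1
  CH2 → C:1 H:2
  CH2NH2 → C:1 H:4 N:1
Element totals:
  C: 8
  H: 16
  F: 3
  N: 1
  O: 1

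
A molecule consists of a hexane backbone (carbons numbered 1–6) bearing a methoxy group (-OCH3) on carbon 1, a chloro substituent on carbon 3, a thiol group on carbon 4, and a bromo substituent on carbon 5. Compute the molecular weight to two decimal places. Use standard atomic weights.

261.60 g/mol

Atom tally by fragment:
  CH3OCH2 → C:2 H:5 O:1
  CH2 → C:1 H:2
  CH(Cl) → C:1 H:1 Cl:1
  CH(SH) → C:1 H:2 S:1
  CH(Br) → C:1 H:1 Br:1
  CH3 → C:1 H:3
Element totals:
  C: 7
  H: 14
  Br: 1
  Cl: 1
  O: 1
  S: 1
Molecular formula: C7H14BrClOS.
  M = 7(12.011) + 14(1.008) + 79.904 + 35.45 + 15.999 + 32.06
    = 84.077 + 14.112 + 79.904 + 35.450 + 15.999 + 32.060 = 261.602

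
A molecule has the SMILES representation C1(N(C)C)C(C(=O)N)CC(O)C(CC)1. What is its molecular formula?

Atom tally by fragment:
  cyclopentane ring core → C:5 H:10
  (− 4 ring H displaced by substituents)
  + N(CH3)2 → N:1 C:2 H:6
  + CONH2 → C:1 H:2 O:1 N:1
  + OH → O:1 H:1
  + C2H5 → C:2 H:5
Element totals:
  C: 10
  H: 20
  N: 2
  O: 2

C10H20N2O2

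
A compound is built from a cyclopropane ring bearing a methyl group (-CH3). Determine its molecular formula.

C4H8

Atom tally by fragment:
  cyclopropane ring core → C:3 H:6
  (− 1 ring H displaced by substituents)
  + CH3 → C:1 H:3
Element totals:
  C: 4
  H: 8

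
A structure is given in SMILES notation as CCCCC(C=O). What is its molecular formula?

C6H12O

Atom tally by fragment:
  CH3 → C:1 H:3
  CH2 → C:1 H:2
  CH2 → C:1 H:2
  CH2 → C:1 H:2
  CH2CHO → C:2 H:3 O:1
Element totals:
  C: 6
  H: 12
  O: 1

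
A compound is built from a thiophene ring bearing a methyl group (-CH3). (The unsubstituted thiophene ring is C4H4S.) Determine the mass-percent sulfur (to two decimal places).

32.66%

Atom tally by fragment:
  thiophene ring core → C:4 H:4 S:1
  (− 1 ring H displaced by substituents)
  + CH3 → C:1 H:3
Element totals:
  C: 5
  H: 6
  S: 1
Molecular formula: C5H6S.
Molar mass = 98.163 g/mol.
Mass from S: 1 × 32.06 = 32.060 g/mol.
%S = 32.060 / 98.163 × 100 = 32.66%.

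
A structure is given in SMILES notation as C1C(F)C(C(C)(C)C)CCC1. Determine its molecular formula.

C10H19F

Atom tally by fragment:
  cyclohexane ring core → C:6 H:12
  (− 2 ring H displaced by substituents)
  + F → F:1
  + C(CH3)3 → C:4 H:9
Element totals:
  C: 10
  H: 19
  F: 1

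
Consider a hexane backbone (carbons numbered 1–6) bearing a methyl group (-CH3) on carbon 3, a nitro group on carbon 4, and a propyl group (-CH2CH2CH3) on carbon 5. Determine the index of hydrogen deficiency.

1

Atom tally by fragment:
  CH3 → C:1 H:3
  CH2 → C:1 H:2
  CH(CH3) → C:2 H:4
  CH(NO2) → C:1 H:1 N:1 O:2
  CH(CH2CH2CH3) → C:4 H:8
  CH3 → C:1 H:3
Element totals:
  C: 10
  H: 21
  N: 1
  O: 2
Molecular formula: C10H21NO2.
DoU = (2C + 2 + N − H − X) / 2 = (2·10 + 2 + 1 − 21 − 0) / 2 = 1.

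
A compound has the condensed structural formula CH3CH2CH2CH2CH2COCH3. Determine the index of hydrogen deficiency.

Element totals:
  C: 7
  H: 14
  O: 1
Molecular formula: C7H14O.
DoU = (2C + 2 + N − H − X) / 2 = (2·7 + 2 + 0 − 14 − 0) / 2 = 1.

1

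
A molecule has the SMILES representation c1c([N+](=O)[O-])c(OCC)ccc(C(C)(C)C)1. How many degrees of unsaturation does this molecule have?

Atom tally by fragment:
  benzene ring core → C:6 H:6
  (− 3 ring H displaced by substituents)
  + NO2 → N:1 O:2
  + OC2H5 → C:2 H:5 O:1
  + C(CH3)3 → C:4 H:9
Element totals:
  C: 12
  H: 17
  N: 1
  O: 3
Molecular formula: C12H17NO3.
DoU = (2C + 2 + N − H − X) / 2 = (2·12 + 2 + 1 − 17 − 0) / 2 = 5.

5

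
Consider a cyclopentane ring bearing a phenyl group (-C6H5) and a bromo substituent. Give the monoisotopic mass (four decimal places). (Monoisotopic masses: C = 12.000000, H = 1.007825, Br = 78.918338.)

224.0201

Atom tally by fragment:
  cyclopentane ring core → C:5 H:10
  (− 2 ring H displaced by substituents)
  + C6H5 → C:6 H:5
  + Br → Br:1
Element totals:
  C: 11
  H: 13
  Br: 1
Molecular formula: C11H13Br.
  M = 11(12.0) + 13(1.007825) + 78.918338
    = 132.000000 + 13.101725 + 78.918338 = 224.020063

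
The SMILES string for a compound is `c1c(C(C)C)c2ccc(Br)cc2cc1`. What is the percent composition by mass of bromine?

Atom tally by fragment:
  naphthalene ring system core → C:10 H:8
  (− 2 ring H displaced by substituents)
  + CH(CH3)2 → C:3 H:7
  + Br → Br:1
Element totals:
  C: 13
  H: 13
  Br: 1
Molecular formula: C13H13Br.
Molar mass = 249.151 g/mol.
Mass from Br: 1 × 79.904 = 79.904 g/mol.
%Br = 79.904 / 249.151 × 100 = 32.07%.

32.07%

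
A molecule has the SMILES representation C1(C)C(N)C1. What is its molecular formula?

C4H9N

Atom tally by fragment:
  cyclopropane ring core → C:3 H:6
  (− 2 ring H displaced by substituents)
  + CH3 → C:1 H:3
  + NH2 → N:1 H:2
Element totals:
  C: 4
  H: 9
  N: 1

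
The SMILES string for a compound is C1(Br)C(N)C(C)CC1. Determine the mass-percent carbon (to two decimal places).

Atom tally by fragment:
  cyclopentane ring core → C:5 H:10
  (− 3 ring H displaced by substituents)
  + Br → Br:1
  + NH2 → N:1 H:2
  + CH3 → C:1 H:3
Element totals:
  C: 6
  H: 12
  Br: 1
  N: 1
Molecular formula: C6H12BrN.
Molar mass = 178.073 g/mol.
Mass from C: 6 × 12.011 = 72.066 g/mol.
%C = 72.066 / 178.073 × 100 = 40.47%.

40.47%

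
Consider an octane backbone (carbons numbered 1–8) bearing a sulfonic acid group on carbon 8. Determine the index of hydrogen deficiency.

Atom tally by fragment:
  CH3 → C:1 H:3
  CH2 → C:1 H:2
  CH2 → C:1 H:2
  CH2 → C:1 H:2
  CH2 → C:1 H:2
  CH2 → C:1 H:2
  CH2 → C:1 H:2
  CH2SO3H → C:1 H:3 S:1 O:3
Element totals:
  C: 8
  H: 18
  O: 3
  S: 1
Molecular formula: C8H18O3S.
DoU = (2C + 2 + N − H − X) / 2 = (2·8 + 2 + 0 − 18 − 0) / 2 = 0.

0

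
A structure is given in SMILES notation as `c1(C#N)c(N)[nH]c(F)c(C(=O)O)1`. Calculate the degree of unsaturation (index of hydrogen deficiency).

Atom tally by fragment:
  pyrrole ring core → C:4 H:5 N:1
  (− 4 ring H displaced by substituents)
  + CN → C:1 N:1
  + NH2 → N:1 H:2
  + F → F:1
  + COOH → C:1 H:1 O:2
Element totals:
  C: 6
  H: 4
  F: 1
  N: 3
  O: 2
Molecular formula: C6H4FN3O2.
DoU = (2C + 2 + N − H − X) / 2 = (2·6 + 2 + 3 − 4 − 1) / 2 = 6.

6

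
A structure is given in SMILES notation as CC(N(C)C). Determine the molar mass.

73.14 g/mol

Atom tally by fragment:
  CH3 → C:1 H:3
  CH2N(CH3)2 → C:3 H:8 N:1
Element totals:
  C: 4
  H: 11
  N: 1
Molecular formula: C4H11N.
  M = 4(12.011) + 11(1.008) + 14.007
    = 48.044 + 11.088 + 14.007 = 73.139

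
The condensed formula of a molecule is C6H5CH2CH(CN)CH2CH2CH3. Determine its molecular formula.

C12H15N

Element totals:
  C: 12
  H: 15
  N: 1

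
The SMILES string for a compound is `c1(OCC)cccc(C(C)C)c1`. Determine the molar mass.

164.25 g/mol

Atom tally by fragment:
  benzene ring core → C:6 H:6
  (− 2 ring H displaced by substituents)
  + OC2H5 → C:2 H:5 O:1
  + CH(CH3)2 → C:3 H:7
Element totals:
  C: 11
  H: 16
  O: 1
Molecular formula: C11H16O.
  M = 11(12.011) + 16(1.008) + 15.999
    = 132.121 + 16.128 + 15.999 = 164.248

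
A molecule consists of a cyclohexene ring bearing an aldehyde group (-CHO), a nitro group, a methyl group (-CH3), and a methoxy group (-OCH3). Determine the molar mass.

199.21 g/mol

Atom tally by fragment:
  cyclohexene ring core → C:6 H:10
  (− 4 ring H displaced by substituents)
  + CHO → C:1 H:1 O:1
  + NO2 → N:1 O:2
  + CH3 → C:1 H:3
  + OCH3 → C:1 H:3 O:1
Element totals:
  C: 9
  H: 13
  N: 1
  O: 4
Molecular formula: C9H13NO4.
  M = 9(12.011) + 13(1.008) + 14.007 + 4(15.999)
    = 108.099 + 13.104 + 14.007 + 63.996 = 199.206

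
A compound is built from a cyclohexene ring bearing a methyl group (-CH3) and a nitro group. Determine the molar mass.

Atom tally by fragment:
  cyclohexene ring core → C:6 H:10
  (− 2 ring H displaced by substituents)
  + CH3 → C:1 H:3
  + NO2 → N:1 O:2
Element totals:
  C: 7
  H: 11
  N: 1
  O: 2
Molecular formula: C7H11NO2.
  M = 7(12.011) + 11(1.008) + 14.007 + 2(15.999)
    = 84.077 + 11.088 + 14.007 + 31.998 = 141.170

141.17 g/mol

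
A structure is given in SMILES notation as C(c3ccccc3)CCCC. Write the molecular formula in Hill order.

C11H16

Atom tally by fragment:
  C6H5CH2 → C:7 H:7
  CH2 → C:1 H:2
  CH2 → C:1 H:2
  CH2 → C:1 H:2
  CH3 → C:1 H:3
Element totals:
  C: 11
  H: 16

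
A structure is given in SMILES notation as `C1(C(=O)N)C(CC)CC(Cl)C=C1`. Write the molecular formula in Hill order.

C9H14ClNO

Atom tally by fragment:
  cyclohexene ring core → C:6 H:10
  (− 3 ring H displaced by substituents)
  + CONH2 → C:1 H:2 O:1 N:1
  + C2H5 → C:2 H:5
  + Cl → Cl:1
Element totals:
  C: 9
  H: 14
  Cl: 1
  N: 1
  O: 1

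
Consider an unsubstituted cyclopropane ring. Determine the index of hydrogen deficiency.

1

Atom tally by fragment:
  cyclopropane ring core → C:3 H:6
Element totals:
  C: 3
  H: 6
Molecular formula: C3H6.
DoU = (2C + 2 + N − H − X) / 2 = (2·3 + 2 + 0 − 6 − 0) / 2 = 1.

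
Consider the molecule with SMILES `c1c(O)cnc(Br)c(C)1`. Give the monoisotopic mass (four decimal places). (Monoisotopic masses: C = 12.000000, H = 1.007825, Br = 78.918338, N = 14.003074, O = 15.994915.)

186.9633

Atom tally by fragment:
  pyridine ring core → C:5 H:5 N:1
  (− 3 ring H displaced by substituents)
  + OH → O:1 H:1
  + Br → Br:1
  + CH3 → C:1 H:3
Element totals:
  C: 6
  H: 6
  Br: 1
  N: 1
  O: 1
Molecular formula: C6H6BrNO.
  M = 6(12.0) + 6(1.007825) + 78.918338 + 14.003074 + 15.994915
    = 72.000000 + 6.046950 + 78.918338 + 14.003074 + 15.994915 = 186.963277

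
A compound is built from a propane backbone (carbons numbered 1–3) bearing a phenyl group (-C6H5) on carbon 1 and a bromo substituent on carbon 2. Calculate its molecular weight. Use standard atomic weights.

Atom tally by fragment:
  C6H5CH2 → C:7 H:7
  CH(Br) → C:1 H:1 Br:1
  CH3 → C:1 H:3
Element totals:
  C: 9
  H: 11
  Br: 1
Molecular formula: C9H11Br.
  M = 9(12.011) + 11(1.008) + 79.904
    = 108.099 + 11.088 + 79.904 = 199.091

199.09 g/mol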